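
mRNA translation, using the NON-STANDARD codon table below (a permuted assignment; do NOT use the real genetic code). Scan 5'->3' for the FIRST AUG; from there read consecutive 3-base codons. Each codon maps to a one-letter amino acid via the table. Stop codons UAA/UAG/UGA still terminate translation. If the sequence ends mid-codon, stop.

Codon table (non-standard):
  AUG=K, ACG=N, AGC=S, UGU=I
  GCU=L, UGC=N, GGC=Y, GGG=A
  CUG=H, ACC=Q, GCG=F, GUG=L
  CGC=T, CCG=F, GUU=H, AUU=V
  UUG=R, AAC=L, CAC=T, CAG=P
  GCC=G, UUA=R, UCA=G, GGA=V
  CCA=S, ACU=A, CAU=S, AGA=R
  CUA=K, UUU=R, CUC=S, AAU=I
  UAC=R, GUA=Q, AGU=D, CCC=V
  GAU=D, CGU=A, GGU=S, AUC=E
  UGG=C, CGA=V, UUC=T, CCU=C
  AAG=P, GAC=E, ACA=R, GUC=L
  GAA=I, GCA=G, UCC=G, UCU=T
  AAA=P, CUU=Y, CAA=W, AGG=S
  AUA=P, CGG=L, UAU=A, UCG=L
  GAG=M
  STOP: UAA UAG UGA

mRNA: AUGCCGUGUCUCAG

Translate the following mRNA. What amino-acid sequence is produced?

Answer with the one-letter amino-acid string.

Answer: KFIS

Derivation:
start AUG at pos 0
pos 0: AUG -> K; peptide=K
pos 3: CCG -> F; peptide=KF
pos 6: UGU -> I; peptide=KFI
pos 9: CUC -> S; peptide=KFIS
pos 12: only 2 nt remain (<3), stop (end of mRNA)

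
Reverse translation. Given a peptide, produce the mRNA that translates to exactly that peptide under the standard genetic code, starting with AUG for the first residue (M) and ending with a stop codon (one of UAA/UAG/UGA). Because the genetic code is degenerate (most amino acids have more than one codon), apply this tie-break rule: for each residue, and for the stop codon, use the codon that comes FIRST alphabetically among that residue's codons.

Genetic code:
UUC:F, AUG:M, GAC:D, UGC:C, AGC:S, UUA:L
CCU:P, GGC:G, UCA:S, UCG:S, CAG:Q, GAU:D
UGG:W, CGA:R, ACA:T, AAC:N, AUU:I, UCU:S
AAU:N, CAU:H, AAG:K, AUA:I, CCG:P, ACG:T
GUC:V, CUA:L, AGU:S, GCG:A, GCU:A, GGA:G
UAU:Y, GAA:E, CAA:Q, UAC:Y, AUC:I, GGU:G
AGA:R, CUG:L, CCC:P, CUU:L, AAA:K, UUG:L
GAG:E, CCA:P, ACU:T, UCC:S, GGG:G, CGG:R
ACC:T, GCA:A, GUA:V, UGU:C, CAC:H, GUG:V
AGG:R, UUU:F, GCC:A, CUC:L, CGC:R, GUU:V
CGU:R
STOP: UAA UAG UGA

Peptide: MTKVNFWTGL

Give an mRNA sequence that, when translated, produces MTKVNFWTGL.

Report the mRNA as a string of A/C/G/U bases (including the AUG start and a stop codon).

residue 1: M -> AUG (start codon)
residue 2: T codons sorted = ACA,ACC,ACG,ACU -> pick first = ACA
residue 3: K codons sorted = AAA,AAG -> pick first = AAA
residue 4: V codons sorted = GUA,GUC,GUG,GUU -> pick first = GUA
residue 5: N codons sorted = AAC,AAU -> pick first = AAC
residue 6: F codons sorted = UUC,UUU -> pick first = UUC
residue 7: W -> UGG (only codon)
residue 8: T codons sorted = ACA,ACC,ACG,ACU -> pick first = ACA
residue 9: G codons sorted = GGA,GGC,GGG,GGU -> pick first = GGA
residue 10: L codons sorted = CUA,CUC,CUG,CUU,UUA,UUG -> pick first = CUA
terminator: stop codons sorted = UAA,UAG,UGA -> pick first = UAA

Answer: mRNA: AUGACAAAAGUAAACUUCUGGACAGGACUAUAA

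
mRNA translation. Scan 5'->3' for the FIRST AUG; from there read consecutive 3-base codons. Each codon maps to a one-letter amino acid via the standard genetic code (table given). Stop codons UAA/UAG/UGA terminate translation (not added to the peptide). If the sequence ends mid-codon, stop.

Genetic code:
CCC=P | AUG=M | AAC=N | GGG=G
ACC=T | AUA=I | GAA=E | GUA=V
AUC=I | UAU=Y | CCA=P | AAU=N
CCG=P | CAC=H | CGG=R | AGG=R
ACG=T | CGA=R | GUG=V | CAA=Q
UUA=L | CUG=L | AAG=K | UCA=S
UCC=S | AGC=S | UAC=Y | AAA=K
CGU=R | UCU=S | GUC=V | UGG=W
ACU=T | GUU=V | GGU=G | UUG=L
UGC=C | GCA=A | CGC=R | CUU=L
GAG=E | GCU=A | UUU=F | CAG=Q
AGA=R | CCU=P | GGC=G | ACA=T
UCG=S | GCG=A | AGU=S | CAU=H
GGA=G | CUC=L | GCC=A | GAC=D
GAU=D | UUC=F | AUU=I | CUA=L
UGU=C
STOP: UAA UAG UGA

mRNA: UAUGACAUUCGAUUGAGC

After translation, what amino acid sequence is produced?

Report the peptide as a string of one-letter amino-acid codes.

Answer: MTFD

Derivation:
start AUG at pos 1
pos 1: AUG -> M; peptide=M
pos 4: ACA -> T; peptide=MT
pos 7: UUC -> F; peptide=MTF
pos 10: GAU -> D; peptide=MTFD
pos 13: UGA -> STOP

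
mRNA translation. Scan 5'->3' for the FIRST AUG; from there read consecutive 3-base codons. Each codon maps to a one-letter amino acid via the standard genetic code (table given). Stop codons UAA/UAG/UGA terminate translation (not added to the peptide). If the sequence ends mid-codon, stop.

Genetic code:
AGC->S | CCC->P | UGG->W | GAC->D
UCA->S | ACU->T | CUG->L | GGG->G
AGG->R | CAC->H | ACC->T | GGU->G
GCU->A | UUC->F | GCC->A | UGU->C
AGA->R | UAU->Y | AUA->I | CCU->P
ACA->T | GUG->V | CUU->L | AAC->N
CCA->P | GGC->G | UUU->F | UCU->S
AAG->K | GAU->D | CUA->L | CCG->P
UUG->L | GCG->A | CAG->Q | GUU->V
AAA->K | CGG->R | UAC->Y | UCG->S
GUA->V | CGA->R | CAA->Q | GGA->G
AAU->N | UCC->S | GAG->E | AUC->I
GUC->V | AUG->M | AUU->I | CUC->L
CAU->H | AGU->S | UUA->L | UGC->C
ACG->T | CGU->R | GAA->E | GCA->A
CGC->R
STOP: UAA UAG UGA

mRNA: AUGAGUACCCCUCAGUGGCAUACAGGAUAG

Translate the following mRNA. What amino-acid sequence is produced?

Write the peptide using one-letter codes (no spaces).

start AUG at pos 0
pos 0: AUG -> M; peptide=M
pos 3: AGU -> S; peptide=MS
pos 6: ACC -> T; peptide=MST
pos 9: CCU -> P; peptide=MSTP
pos 12: CAG -> Q; peptide=MSTPQ
pos 15: UGG -> W; peptide=MSTPQW
pos 18: CAU -> H; peptide=MSTPQWH
pos 21: ACA -> T; peptide=MSTPQWHT
pos 24: GGA -> G; peptide=MSTPQWHTG
pos 27: UAG -> STOP

Answer: MSTPQWHTG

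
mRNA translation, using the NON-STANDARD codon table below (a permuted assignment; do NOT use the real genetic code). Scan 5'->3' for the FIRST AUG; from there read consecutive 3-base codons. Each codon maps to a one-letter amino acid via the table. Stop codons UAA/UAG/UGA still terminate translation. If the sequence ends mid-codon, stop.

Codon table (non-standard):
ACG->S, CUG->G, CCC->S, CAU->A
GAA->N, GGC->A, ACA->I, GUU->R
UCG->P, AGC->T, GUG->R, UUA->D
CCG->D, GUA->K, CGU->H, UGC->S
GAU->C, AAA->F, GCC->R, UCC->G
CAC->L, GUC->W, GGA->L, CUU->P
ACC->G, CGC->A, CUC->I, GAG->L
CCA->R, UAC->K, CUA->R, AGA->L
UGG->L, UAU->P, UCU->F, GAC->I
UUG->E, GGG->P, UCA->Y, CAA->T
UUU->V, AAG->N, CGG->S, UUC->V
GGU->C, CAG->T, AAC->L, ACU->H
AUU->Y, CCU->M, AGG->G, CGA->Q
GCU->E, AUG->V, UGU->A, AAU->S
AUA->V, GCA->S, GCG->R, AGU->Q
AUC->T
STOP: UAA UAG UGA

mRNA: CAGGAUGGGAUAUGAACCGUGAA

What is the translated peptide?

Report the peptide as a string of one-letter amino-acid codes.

Answer: VLPND

Derivation:
start AUG at pos 4
pos 4: AUG -> V; peptide=V
pos 7: GGA -> L; peptide=VL
pos 10: UAU -> P; peptide=VLP
pos 13: GAA -> N; peptide=VLPN
pos 16: CCG -> D; peptide=VLPND
pos 19: UGA -> STOP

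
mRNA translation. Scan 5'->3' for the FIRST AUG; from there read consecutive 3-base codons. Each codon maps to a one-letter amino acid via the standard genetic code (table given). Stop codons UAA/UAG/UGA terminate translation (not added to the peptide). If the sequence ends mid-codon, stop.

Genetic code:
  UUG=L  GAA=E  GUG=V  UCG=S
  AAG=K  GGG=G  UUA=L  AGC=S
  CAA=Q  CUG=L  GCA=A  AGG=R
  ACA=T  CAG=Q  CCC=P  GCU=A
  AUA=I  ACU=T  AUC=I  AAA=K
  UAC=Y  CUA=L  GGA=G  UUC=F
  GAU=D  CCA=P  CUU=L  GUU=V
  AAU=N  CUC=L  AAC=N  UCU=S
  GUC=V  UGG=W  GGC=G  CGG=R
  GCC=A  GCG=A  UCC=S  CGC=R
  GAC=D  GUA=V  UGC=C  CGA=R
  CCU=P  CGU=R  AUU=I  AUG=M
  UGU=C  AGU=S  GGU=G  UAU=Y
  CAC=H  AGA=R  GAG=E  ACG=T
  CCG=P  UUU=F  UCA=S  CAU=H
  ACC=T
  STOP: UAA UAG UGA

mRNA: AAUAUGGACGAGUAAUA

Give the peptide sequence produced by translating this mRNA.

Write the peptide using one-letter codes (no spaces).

Answer: MDE

Derivation:
start AUG at pos 3
pos 3: AUG -> M; peptide=M
pos 6: GAC -> D; peptide=MD
pos 9: GAG -> E; peptide=MDE
pos 12: UAA -> STOP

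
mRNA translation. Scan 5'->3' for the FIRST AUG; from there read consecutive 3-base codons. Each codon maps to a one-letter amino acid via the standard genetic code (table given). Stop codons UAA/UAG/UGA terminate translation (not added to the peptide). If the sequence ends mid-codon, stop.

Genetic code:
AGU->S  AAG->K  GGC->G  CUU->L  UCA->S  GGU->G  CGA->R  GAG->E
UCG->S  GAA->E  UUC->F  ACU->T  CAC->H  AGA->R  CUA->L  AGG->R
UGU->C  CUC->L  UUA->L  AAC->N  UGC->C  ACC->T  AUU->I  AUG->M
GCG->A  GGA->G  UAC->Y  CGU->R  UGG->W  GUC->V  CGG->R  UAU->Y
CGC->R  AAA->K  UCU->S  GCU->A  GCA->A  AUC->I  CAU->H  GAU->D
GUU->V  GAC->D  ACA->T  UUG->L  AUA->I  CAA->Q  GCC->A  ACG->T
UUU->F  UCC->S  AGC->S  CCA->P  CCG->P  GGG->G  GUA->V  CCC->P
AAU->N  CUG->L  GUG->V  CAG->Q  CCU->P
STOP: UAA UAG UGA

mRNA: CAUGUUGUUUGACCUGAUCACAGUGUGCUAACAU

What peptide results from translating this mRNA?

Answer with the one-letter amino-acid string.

Answer: MLFDLITVC

Derivation:
start AUG at pos 1
pos 1: AUG -> M; peptide=M
pos 4: UUG -> L; peptide=ML
pos 7: UUU -> F; peptide=MLF
pos 10: GAC -> D; peptide=MLFD
pos 13: CUG -> L; peptide=MLFDL
pos 16: AUC -> I; peptide=MLFDLI
pos 19: ACA -> T; peptide=MLFDLIT
pos 22: GUG -> V; peptide=MLFDLITV
pos 25: UGC -> C; peptide=MLFDLITVC
pos 28: UAA -> STOP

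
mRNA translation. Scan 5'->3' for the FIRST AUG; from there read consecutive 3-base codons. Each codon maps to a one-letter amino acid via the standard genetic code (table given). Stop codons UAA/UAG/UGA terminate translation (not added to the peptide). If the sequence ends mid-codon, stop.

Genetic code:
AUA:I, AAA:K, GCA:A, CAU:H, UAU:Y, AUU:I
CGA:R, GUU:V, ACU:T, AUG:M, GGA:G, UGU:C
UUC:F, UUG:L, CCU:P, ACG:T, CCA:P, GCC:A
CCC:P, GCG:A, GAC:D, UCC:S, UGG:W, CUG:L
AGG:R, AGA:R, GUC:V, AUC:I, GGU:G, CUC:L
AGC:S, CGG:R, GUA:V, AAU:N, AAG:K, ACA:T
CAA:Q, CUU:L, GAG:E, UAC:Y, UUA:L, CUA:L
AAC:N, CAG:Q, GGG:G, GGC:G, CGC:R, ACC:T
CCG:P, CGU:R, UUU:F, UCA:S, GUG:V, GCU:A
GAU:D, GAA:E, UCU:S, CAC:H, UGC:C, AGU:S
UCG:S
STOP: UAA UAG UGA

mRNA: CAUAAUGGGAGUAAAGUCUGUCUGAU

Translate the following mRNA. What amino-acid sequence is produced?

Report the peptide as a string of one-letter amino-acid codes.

start AUG at pos 4
pos 4: AUG -> M; peptide=M
pos 7: GGA -> G; peptide=MG
pos 10: GUA -> V; peptide=MGV
pos 13: AAG -> K; peptide=MGVK
pos 16: UCU -> S; peptide=MGVKS
pos 19: GUC -> V; peptide=MGVKSV
pos 22: UGA -> STOP

Answer: MGVKSV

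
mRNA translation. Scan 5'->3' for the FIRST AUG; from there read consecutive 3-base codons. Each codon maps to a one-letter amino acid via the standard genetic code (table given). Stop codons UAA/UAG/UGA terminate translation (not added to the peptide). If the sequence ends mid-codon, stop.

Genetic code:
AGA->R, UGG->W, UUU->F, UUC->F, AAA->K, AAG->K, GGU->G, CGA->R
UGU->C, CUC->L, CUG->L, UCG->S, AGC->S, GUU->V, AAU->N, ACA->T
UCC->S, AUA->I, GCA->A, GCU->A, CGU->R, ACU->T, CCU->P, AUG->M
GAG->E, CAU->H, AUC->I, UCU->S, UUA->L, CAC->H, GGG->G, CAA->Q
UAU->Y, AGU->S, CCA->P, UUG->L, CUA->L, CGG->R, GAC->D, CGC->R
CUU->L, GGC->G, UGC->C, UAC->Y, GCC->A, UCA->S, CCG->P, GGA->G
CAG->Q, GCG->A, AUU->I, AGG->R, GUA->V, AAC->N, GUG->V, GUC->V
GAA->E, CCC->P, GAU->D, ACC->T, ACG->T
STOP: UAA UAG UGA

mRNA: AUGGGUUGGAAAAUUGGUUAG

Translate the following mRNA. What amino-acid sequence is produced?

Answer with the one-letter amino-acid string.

Answer: MGWKIG

Derivation:
start AUG at pos 0
pos 0: AUG -> M; peptide=M
pos 3: GGU -> G; peptide=MG
pos 6: UGG -> W; peptide=MGW
pos 9: AAA -> K; peptide=MGWK
pos 12: AUU -> I; peptide=MGWKI
pos 15: GGU -> G; peptide=MGWKIG
pos 18: UAG -> STOP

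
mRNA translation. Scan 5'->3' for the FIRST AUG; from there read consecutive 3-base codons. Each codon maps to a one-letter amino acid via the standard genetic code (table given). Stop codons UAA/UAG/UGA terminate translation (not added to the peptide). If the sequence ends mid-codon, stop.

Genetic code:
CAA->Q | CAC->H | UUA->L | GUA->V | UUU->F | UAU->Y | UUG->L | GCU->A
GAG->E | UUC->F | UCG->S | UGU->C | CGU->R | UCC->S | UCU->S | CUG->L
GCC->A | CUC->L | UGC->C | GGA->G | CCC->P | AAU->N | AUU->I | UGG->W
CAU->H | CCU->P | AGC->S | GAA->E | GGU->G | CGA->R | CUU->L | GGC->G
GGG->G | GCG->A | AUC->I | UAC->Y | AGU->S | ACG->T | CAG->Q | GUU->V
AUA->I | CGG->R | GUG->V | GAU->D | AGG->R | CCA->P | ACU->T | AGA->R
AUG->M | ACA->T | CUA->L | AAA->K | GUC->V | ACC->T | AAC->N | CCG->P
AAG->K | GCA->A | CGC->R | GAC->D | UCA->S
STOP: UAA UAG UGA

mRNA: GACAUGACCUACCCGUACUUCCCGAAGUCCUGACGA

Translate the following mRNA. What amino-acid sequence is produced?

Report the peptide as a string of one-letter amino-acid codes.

start AUG at pos 3
pos 3: AUG -> M; peptide=M
pos 6: ACC -> T; peptide=MT
pos 9: UAC -> Y; peptide=MTY
pos 12: CCG -> P; peptide=MTYP
pos 15: UAC -> Y; peptide=MTYPY
pos 18: UUC -> F; peptide=MTYPYF
pos 21: CCG -> P; peptide=MTYPYFP
pos 24: AAG -> K; peptide=MTYPYFPK
pos 27: UCC -> S; peptide=MTYPYFPKS
pos 30: UGA -> STOP

Answer: MTYPYFPKS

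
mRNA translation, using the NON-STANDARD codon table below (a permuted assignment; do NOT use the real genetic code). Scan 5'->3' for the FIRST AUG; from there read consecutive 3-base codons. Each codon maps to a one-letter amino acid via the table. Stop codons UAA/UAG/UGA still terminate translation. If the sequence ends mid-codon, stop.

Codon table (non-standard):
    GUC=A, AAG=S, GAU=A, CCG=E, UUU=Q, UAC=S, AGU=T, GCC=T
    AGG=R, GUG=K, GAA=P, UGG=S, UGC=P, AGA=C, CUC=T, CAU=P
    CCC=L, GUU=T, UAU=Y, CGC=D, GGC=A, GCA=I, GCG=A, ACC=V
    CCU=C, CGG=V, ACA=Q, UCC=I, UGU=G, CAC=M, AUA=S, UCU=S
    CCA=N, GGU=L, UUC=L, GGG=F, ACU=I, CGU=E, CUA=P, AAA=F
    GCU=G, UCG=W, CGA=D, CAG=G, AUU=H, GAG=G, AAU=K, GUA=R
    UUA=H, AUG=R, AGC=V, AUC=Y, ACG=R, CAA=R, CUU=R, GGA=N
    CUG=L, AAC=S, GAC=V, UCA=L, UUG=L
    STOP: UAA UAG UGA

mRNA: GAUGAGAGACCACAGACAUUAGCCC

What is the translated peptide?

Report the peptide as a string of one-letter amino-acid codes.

Answer: RCVMCP

Derivation:
start AUG at pos 1
pos 1: AUG -> R; peptide=R
pos 4: AGA -> C; peptide=RC
pos 7: GAC -> V; peptide=RCV
pos 10: CAC -> M; peptide=RCVM
pos 13: AGA -> C; peptide=RCVMC
pos 16: CAU -> P; peptide=RCVMCP
pos 19: UAG -> STOP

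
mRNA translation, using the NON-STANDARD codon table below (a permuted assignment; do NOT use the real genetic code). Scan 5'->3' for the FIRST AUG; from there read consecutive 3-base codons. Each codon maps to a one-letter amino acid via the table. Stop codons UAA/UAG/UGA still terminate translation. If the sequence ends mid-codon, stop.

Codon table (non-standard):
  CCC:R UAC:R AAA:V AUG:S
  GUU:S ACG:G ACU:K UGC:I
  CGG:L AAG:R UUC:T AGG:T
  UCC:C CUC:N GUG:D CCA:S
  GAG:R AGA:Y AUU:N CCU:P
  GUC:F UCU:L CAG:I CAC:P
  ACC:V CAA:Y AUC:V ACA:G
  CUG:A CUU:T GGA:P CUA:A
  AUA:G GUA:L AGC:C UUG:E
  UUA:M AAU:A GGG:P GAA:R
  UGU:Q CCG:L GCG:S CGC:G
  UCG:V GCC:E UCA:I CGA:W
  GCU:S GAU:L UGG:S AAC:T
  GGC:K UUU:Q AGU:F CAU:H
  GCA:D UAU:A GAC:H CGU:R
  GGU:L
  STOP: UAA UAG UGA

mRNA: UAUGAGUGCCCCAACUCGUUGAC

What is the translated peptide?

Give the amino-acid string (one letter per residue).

start AUG at pos 1
pos 1: AUG -> S; peptide=S
pos 4: AGU -> F; peptide=SF
pos 7: GCC -> E; peptide=SFE
pos 10: CCA -> S; peptide=SFES
pos 13: ACU -> K; peptide=SFESK
pos 16: CGU -> R; peptide=SFESKR
pos 19: UGA -> STOP

Answer: SFESKR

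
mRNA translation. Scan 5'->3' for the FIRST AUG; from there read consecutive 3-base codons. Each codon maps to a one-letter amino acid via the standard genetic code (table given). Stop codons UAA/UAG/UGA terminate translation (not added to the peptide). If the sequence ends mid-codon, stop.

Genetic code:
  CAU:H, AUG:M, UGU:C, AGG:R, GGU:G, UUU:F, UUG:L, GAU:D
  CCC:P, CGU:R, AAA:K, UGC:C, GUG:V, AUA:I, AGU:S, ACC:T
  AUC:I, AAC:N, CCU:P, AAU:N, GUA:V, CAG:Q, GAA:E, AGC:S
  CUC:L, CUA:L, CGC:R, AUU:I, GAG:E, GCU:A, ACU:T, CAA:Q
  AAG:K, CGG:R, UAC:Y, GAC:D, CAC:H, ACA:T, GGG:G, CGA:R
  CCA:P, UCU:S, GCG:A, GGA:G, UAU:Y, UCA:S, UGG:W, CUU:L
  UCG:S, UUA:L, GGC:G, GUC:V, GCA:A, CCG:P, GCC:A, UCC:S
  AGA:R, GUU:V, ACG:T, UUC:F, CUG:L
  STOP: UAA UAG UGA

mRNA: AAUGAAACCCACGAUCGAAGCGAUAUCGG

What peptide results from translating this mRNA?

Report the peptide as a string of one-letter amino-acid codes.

start AUG at pos 1
pos 1: AUG -> M; peptide=M
pos 4: AAA -> K; peptide=MK
pos 7: CCC -> P; peptide=MKP
pos 10: ACG -> T; peptide=MKPT
pos 13: AUC -> I; peptide=MKPTI
pos 16: GAA -> E; peptide=MKPTIE
pos 19: GCG -> A; peptide=MKPTIEA
pos 22: AUA -> I; peptide=MKPTIEAI
pos 25: UCG -> S; peptide=MKPTIEAIS
pos 28: only 1 nt remain (<3), stop (end of mRNA)

Answer: MKPTIEAIS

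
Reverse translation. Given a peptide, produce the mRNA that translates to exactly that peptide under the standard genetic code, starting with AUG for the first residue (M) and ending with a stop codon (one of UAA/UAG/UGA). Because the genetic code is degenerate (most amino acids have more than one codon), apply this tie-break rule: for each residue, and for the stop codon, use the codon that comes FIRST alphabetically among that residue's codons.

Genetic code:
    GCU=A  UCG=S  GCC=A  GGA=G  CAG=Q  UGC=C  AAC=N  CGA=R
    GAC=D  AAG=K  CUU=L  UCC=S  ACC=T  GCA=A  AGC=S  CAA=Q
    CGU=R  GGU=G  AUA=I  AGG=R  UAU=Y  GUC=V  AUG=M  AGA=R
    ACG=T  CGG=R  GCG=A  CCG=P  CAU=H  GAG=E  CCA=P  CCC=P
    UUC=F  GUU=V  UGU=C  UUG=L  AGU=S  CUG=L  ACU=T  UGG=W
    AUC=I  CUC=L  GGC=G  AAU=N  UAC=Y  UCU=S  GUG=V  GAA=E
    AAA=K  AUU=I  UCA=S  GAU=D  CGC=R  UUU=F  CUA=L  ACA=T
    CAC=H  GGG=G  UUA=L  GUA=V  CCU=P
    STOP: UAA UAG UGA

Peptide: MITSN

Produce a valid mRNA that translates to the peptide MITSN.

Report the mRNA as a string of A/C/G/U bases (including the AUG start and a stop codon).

Answer: mRNA: AUGAUAACAAGCAACUAA

Derivation:
residue 1: M -> AUG (start codon)
residue 2: I codons sorted = AUA,AUC,AUU -> pick first = AUA
residue 3: T codons sorted = ACA,ACC,ACG,ACU -> pick first = ACA
residue 4: S codons sorted = AGC,AGU,UCA,UCC,UCG,UCU -> pick first = AGC
residue 5: N codons sorted = AAC,AAU -> pick first = AAC
terminator: stop codons sorted = UAA,UAG,UGA -> pick first = UAA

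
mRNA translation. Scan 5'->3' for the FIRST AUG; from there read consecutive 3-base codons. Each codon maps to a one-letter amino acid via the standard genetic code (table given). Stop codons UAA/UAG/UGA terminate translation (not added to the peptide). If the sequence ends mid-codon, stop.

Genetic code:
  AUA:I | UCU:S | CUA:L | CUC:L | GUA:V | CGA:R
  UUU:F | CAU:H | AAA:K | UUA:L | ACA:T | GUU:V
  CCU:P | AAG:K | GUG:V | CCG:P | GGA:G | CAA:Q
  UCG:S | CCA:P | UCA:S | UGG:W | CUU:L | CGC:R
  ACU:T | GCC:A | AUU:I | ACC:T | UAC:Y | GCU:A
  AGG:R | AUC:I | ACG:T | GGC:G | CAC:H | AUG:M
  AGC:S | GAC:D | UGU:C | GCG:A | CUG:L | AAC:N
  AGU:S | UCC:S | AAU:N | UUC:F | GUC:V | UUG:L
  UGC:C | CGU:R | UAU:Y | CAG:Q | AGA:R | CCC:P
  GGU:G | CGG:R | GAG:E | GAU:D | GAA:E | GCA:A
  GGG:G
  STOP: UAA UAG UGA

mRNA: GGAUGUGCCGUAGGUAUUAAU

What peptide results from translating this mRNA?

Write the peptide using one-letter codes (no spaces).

Answer: MCRRY

Derivation:
start AUG at pos 2
pos 2: AUG -> M; peptide=M
pos 5: UGC -> C; peptide=MC
pos 8: CGU -> R; peptide=MCR
pos 11: AGG -> R; peptide=MCRR
pos 14: UAU -> Y; peptide=MCRRY
pos 17: UAA -> STOP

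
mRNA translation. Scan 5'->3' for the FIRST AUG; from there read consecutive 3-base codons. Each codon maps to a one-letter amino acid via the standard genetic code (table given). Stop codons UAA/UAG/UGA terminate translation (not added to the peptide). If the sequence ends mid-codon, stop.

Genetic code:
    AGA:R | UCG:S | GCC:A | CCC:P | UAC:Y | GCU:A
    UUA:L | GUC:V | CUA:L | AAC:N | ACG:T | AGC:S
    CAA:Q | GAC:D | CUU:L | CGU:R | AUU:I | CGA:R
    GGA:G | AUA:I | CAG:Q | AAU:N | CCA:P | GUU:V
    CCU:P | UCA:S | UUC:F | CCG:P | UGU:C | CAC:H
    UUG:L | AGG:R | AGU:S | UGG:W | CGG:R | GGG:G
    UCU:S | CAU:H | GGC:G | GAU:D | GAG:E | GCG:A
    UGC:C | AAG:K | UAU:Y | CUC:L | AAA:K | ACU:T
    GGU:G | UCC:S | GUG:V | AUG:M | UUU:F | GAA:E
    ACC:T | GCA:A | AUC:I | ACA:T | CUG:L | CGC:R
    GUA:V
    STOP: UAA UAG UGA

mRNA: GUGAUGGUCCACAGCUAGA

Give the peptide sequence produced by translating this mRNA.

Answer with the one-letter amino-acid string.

start AUG at pos 3
pos 3: AUG -> M; peptide=M
pos 6: GUC -> V; peptide=MV
pos 9: CAC -> H; peptide=MVH
pos 12: AGC -> S; peptide=MVHS
pos 15: UAG -> STOP

Answer: MVHS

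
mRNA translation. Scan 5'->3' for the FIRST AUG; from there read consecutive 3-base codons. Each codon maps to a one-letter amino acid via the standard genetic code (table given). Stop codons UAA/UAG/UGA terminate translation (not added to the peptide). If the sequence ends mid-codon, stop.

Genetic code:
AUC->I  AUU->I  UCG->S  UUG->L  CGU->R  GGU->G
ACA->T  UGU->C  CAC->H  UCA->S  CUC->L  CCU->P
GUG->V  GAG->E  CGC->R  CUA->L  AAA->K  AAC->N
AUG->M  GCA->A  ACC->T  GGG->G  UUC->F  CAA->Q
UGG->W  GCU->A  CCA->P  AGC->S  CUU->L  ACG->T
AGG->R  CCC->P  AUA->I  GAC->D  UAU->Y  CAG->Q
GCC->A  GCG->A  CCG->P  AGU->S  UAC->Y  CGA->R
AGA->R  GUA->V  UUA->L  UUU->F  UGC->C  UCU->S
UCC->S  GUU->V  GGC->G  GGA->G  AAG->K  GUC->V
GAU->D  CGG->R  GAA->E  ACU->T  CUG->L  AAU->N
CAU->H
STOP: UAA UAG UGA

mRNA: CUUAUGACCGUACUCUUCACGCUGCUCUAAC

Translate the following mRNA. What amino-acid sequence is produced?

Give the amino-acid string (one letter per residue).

start AUG at pos 3
pos 3: AUG -> M; peptide=M
pos 6: ACC -> T; peptide=MT
pos 9: GUA -> V; peptide=MTV
pos 12: CUC -> L; peptide=MTVL
pos 15: UUC -> F; peptide=MTVLF
pos 18: ACG -> T; peptide=MTVLFT
pos 21: CUG -> L; peptide=MTVLFTL
pos 24: CUC -> L; peptide=MTVLFTLL
pos 27: UAA -> STOP

Answer: MTVLFTLL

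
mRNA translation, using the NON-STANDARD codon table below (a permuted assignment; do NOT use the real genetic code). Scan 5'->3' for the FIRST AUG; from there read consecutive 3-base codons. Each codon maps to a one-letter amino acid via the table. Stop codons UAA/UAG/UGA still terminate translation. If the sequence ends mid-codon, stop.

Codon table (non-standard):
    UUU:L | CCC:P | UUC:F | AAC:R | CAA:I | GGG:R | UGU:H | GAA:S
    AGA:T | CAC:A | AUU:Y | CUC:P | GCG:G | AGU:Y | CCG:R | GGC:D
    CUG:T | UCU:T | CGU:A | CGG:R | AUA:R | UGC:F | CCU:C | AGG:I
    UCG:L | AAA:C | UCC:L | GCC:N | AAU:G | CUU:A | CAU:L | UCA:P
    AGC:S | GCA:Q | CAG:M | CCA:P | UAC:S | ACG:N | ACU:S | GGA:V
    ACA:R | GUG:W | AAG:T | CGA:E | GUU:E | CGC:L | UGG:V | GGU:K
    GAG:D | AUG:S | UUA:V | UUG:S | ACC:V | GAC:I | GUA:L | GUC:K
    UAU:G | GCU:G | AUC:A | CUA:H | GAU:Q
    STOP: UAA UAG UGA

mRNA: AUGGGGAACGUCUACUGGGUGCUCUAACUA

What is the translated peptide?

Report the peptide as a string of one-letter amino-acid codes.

start AUG at pos 0
pos 0: AUG -> S; peptide=S
pos 3: GGG -> R; peptide=SR
pos 6: AAC -> R; peptide=SRR
pos 9: GUC -> K; peptide=SRRK
pos 12: UAC -> S; peptide=SRRKS
pos 15: UGG -> V; peptide=SRRKSV
pos 18: GUG -> W; peptide=SRRKSVW
pos 21: CUC -> P; peptide=SRRKSVWP
pos 24: UAA -> STOP

Answer: SRRKSVWP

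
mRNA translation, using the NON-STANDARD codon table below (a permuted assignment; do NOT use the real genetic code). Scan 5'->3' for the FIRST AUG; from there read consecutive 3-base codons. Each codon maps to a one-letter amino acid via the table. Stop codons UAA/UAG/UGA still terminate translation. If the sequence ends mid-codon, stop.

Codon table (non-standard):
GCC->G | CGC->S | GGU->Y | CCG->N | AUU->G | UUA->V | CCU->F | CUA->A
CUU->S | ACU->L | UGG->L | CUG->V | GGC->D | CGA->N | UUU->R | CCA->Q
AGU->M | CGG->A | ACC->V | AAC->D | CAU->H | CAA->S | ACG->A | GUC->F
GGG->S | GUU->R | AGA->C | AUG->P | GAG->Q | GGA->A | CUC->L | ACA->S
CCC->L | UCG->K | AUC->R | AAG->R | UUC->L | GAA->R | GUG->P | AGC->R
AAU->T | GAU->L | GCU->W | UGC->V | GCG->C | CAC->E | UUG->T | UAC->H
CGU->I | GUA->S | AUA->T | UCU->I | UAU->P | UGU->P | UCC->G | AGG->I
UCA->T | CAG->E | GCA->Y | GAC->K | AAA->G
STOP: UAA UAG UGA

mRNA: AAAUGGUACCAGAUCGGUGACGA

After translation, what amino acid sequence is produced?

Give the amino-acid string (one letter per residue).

Answer: PSQLA

Derivation:
start AUG at pos 2
pos 2: AUG -> P; peptide=P
pos 5: GUA -> S; peptide=PS
pos 8: CCA -> Q; peptide=PSQ
pos 11: GAU -> L; peptide=PSQL
pos 14: CGG -> A; peptide=PSQLA
pos 17: UGA -> STOP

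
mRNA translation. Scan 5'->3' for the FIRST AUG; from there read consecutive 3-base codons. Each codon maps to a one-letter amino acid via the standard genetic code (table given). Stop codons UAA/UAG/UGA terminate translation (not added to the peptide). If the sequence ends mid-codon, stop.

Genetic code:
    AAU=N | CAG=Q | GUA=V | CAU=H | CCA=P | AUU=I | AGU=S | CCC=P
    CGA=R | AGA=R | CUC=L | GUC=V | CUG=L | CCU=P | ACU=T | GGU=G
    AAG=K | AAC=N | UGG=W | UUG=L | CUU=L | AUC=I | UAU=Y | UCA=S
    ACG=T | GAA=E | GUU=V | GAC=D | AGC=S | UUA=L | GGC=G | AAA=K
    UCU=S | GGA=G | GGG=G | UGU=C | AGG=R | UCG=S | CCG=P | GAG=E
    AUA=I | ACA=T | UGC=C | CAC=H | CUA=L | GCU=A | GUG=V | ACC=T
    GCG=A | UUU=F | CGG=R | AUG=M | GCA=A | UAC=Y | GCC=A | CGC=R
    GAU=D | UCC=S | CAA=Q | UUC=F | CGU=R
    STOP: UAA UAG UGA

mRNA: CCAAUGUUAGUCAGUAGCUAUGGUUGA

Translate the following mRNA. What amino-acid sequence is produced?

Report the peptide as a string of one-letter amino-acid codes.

start AUG at pos 3
pos 3: AUG -> M; peptide=M
pos 6: UUA -> L; peptide=ML
pos 9: GUC -> V; peptide=MLV
pos 12: AGU -> S; peptide=MLVS
pos 15: AGC -> S; peptide=MLVSS
pos 18: UAU -> Y; peptide=MLVSSY
pos 21: GGU -> G; peptide=MLVSSYG
pos 24: UGA -> STOP

Answer: MLVSSYG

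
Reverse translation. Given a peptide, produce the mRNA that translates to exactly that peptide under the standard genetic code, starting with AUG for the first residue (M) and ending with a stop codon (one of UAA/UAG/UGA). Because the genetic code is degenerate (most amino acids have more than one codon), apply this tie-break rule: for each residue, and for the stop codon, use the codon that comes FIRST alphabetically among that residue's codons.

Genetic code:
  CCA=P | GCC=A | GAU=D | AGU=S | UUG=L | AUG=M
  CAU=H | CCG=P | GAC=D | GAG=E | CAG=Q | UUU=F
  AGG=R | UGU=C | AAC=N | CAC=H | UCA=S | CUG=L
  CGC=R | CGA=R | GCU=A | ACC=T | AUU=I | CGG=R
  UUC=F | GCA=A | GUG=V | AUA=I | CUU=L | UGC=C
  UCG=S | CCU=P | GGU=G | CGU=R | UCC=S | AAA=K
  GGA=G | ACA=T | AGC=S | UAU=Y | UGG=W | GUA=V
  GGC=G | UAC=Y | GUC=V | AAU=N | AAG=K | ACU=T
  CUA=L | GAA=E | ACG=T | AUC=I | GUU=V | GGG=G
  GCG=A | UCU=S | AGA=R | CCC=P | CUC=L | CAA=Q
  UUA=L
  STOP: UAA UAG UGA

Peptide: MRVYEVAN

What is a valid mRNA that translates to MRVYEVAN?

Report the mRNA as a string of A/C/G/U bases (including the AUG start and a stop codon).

residue 1: M -> AUG (start codon)
residue 2: R codons sorted = AGA,AGG,CGA,CGC,CGG,CGU -> pick first = AGA
residue 3: V codons sorted = GUA,GUC,GUG,GUU -> pick first = GUA
residue 4: Y codons sorted = UAC,UAU -> pick first = UAC
residue 5: E codons sorted = GAA,GAG -> pick first = GAA
residue 6: V codons sorted = GUA,GUC,GUG,GUU -> pick first = GUA
residue 7: A codons sorted = GCA,GCC,GCG,GCU -> pick first = GCA
residue 8: N codons sorted = AAC,AAU -> pick first = AAC
terminator: stop codons sorted = UAA,UAG,UGA -> pick first = UAA

Answer: mRNA: AUGAGAGUAUACGAAGUAGCAAACUAA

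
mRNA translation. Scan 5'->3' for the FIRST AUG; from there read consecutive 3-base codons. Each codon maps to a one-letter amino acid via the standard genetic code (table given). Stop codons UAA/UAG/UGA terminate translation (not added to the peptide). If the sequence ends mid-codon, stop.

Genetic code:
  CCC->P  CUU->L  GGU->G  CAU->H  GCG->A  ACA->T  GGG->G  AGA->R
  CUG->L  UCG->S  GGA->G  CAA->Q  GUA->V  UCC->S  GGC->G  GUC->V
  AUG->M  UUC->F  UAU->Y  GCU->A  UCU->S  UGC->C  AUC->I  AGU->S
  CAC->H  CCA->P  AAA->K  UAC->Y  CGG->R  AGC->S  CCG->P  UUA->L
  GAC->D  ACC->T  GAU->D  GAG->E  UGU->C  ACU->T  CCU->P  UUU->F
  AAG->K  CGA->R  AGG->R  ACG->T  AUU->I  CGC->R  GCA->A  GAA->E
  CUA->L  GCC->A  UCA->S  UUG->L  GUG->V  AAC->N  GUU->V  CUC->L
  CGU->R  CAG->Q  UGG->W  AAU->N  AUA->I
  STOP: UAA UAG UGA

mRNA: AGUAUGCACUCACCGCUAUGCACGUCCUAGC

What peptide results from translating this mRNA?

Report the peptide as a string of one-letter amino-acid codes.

start AUG at pos 3
pos 3: AUG -> M; peptide=M
pos 6: CAC -> H; peptide=MH
pos 9: UCA -> S; peptide=MHS
pos 12: CCG -> P; peptide=MHSP
pos 15: CUA -> L; peptide=MHSPL
pos 18: UGC -> C; peptide=MHSPLC
pos 21: ACG -> T; peptide=MHSPLCT
pos 24: UCC -> S; peptide=MHSPLCTS
pos 27: UAG -> STOP

Answer: MHSPLCTS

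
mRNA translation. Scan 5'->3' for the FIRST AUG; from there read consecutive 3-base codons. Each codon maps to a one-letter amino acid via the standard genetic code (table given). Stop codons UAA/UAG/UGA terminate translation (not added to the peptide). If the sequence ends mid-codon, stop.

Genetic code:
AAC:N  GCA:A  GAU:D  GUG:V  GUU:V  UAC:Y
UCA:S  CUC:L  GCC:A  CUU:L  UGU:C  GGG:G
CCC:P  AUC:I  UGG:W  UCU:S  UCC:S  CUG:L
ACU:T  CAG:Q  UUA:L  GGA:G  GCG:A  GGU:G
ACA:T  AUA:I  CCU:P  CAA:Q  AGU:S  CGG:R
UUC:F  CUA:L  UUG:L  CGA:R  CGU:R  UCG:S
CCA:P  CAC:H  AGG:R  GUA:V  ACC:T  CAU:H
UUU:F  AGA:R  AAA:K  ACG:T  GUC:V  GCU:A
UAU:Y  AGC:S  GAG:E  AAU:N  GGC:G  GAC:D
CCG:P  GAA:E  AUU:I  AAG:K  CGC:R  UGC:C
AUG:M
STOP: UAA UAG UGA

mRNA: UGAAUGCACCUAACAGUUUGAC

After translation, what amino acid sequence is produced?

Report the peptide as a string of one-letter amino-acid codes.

start AUG at pos 3
pos 3: AUG -> M; peptide=M
pos 6: CAC -> H; peptide=MH
pos 9: CUA -> L; peptide=MHL
pos 12: ACA -> T; peptide=MHLT
pos 15: GUU -> V; peptide=MHLTV
pos 18: UGA -> STOP

Answer: MHLTV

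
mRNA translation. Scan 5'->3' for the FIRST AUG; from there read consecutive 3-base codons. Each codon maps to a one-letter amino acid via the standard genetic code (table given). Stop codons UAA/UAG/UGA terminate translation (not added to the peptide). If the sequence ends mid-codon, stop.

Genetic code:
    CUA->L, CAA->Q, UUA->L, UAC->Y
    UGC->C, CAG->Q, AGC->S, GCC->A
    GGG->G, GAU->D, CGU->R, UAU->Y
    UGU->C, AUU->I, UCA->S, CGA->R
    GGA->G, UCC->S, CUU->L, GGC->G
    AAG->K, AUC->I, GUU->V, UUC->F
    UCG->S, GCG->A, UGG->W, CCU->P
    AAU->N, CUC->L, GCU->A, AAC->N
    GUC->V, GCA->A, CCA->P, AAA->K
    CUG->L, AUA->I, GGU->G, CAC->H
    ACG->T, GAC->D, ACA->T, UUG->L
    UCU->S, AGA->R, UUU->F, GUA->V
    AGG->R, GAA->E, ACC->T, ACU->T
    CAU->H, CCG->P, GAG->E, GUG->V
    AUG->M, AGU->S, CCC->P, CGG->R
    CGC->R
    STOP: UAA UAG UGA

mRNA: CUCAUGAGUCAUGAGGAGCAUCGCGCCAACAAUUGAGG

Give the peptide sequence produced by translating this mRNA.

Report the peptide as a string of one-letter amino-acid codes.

Answer: MSHEEHRANN

Derivation:
start AUG at pos 3
pos 3: AUG -> M; peptide=M
pos 6: AGU -> S; peptide=MS
pos 9: CAU -> H; peptide=MSH
pos 12: GAG -> E; peptide=MSHE
pos 15: GAG -> E; peptide=MSHEE
pos 18: CAU -> H; peptide=MSHEEH
pos 21: CGC -> R; peptide=MSHEEHR
pos 24: GCC -> A; peptide=MSHEEHRA
pos 27: AAC -> N; peptide=MSHEEHRAN
pos 30: AAU -> N; peptide=MSHEEHRANN
pos 33: UGA -> STOP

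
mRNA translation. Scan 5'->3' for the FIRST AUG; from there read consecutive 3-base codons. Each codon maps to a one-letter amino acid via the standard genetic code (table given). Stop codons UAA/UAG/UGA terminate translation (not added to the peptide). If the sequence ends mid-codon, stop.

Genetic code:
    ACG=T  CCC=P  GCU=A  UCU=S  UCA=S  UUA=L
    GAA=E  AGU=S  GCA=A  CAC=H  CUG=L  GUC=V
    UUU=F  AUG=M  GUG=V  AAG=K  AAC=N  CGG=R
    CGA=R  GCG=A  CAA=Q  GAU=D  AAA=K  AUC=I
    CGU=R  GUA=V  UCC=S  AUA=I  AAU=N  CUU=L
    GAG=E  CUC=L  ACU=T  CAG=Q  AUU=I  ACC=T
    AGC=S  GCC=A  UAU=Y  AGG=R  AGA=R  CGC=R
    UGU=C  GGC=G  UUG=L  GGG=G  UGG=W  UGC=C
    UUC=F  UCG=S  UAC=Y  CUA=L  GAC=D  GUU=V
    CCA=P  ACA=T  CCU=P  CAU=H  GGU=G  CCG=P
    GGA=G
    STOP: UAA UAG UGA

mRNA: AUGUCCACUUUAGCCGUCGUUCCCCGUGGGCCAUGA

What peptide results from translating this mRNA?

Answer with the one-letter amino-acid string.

start AUG at pos 0
pos 0: AUG -> M; peptide=M
pos 3: UCC -> S; peptide=MS
pos 6: ACU -> T; peptide=MST
pos 9: UUA -> L; peptide=MSTL
pos 12: GCC -> A; peptide=MSTLA
pos 15: GUC -> V; peptide=MSTLAV
pos 18: GUU -> V; peptide=MSTLAVV
pos 21: CCC -> P; peptide=MSTLAVVP
pos 24: CGU -> R; peptide=MSTLAVVPR
pos 27: GGG -> G; peptide=MSTLAVVPRG
pos 30: CCA -> P; peptide=MSTLAVVPRGP
pos 33: UGA -> STOP

Answer: MSTLAVVPRGP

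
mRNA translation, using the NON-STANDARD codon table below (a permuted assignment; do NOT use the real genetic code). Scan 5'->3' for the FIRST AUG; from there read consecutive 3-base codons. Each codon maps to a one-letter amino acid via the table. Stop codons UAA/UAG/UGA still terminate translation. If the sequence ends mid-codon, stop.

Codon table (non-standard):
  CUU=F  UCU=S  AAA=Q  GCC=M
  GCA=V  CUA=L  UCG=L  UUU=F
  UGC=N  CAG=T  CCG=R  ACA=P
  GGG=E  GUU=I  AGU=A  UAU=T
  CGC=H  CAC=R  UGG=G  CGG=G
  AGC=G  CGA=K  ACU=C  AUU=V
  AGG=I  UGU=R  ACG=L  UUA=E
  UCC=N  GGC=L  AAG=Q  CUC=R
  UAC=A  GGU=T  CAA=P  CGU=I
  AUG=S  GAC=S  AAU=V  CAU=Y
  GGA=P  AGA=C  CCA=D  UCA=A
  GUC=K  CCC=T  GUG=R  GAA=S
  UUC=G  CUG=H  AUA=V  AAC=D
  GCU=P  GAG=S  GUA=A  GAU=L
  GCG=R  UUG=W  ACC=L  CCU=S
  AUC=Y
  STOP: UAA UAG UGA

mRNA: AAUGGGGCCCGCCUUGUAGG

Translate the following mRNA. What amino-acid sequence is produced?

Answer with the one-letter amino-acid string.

start AUG at pos 1
pos 1: AUG -> S; peptide=S
pos 4: GGG -> E; peptide=SE
pos 7: CCC -> T; peptide=SET
pos 10: GCC -> M; peptide=SETM
pos 13: UUG -> W; peptide=SETMW
pos 16: UAG -> STOP

Answer: SETMW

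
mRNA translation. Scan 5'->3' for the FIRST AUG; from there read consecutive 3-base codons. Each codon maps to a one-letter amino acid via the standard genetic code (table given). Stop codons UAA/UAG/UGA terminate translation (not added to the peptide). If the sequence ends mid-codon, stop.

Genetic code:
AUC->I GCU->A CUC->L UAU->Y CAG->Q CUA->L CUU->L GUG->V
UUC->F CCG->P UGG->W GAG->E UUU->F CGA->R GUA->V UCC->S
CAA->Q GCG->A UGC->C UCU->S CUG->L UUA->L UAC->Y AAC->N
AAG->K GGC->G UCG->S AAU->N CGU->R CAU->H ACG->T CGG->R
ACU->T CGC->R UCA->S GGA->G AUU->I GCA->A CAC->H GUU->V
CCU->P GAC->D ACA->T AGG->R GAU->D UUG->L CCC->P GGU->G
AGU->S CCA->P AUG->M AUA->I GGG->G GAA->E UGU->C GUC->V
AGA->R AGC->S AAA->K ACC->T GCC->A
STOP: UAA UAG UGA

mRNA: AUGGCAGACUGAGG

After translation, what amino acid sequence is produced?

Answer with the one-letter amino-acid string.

start AUG at pos 0
pos 0: AUG -> M; peptide=M
pos 3: GCA -> A; peptide=MA
pos 6: GAC -> D; peptide=MAD
pos 9: UGA -> STOP

Answer: MAD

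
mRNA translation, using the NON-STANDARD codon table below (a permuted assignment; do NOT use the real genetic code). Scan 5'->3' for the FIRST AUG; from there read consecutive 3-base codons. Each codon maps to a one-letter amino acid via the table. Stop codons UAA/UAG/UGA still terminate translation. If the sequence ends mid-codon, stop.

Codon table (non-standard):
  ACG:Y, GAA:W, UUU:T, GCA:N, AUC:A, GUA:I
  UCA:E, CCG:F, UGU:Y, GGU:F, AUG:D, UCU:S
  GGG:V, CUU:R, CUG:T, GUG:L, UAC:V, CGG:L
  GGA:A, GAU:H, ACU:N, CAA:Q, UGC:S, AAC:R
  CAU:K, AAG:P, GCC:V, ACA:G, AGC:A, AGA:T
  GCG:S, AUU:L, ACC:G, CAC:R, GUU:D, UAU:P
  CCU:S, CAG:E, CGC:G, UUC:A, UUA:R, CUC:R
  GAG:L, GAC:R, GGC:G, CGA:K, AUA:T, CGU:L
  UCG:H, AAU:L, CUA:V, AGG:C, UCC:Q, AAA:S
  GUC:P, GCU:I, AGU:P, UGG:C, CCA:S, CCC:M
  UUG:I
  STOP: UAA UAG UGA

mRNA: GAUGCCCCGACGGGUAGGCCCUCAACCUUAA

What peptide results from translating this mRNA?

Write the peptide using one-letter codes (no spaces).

start AUG at pos 1
pos 1: AUG -> D; peptide=D
pos 4: CCC -> M; peptide=DM
pos 7: CGA -> K; peptide=DMK
pos 10: CGG -> L; peptide=DMKL
pos 13: GUA -> I; peptide=DMKLI
pos 16: GGC -> G; peptide=DMKLIG
pos 19: CCU -> S; peptide=DMKLIGS
pos 22: CAA -> Q; peptide=DMKLIGSQ
pos 25: CCU -> S; peptide=DMKLIGSQS
pos 28: UAA -> STOP

Answer: DMKLIGSQS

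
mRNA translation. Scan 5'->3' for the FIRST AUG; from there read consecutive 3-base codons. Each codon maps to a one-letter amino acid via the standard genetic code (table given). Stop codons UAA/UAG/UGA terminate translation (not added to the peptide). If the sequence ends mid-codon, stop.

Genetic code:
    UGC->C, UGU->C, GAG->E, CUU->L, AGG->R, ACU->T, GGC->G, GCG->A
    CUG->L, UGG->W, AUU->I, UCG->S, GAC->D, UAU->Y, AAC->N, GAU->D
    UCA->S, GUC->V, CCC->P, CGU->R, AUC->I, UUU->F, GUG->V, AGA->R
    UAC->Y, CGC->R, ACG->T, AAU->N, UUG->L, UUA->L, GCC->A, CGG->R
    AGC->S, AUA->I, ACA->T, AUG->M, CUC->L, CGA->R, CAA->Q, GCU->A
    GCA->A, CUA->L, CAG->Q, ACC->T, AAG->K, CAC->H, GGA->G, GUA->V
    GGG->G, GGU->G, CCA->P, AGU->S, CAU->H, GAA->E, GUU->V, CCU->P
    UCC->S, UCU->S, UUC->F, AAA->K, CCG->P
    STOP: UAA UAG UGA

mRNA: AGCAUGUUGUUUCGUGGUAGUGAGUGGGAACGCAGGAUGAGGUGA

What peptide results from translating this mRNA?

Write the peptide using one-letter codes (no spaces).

start AUG at pos 3
pos 3: AUG -> M; peptide=M
pos 6: UUG -> L; peptide=ML
pos 9: UUU -> F; peptide=MLF
pos 12: CGU -> R; peptide=MLFR
pos 15: GGU -> G; peptide=MLFRG
pos 18: AGU -> S; peptide=MLFRGS
pos 21: GAG -> E; peptide=MLFRGSE
pos 24: UGG -> W; peptide=MLFRGSEW
pos 27: GAA -> E; peptide=MLFRGSEWE
pos 30: CGC -> R; peptide=MLFRGSEWER
pos 33: AGG -> R; peptide=MLFRGSEWERR
pos 36: AUG -> M; peptide=MLFRGSEWERRM
pos 39: AGG -> R; peptide=MLFRGSEWERRMR
pos 42: UGA -> STOP

Answer: MLFRGSEWERRMR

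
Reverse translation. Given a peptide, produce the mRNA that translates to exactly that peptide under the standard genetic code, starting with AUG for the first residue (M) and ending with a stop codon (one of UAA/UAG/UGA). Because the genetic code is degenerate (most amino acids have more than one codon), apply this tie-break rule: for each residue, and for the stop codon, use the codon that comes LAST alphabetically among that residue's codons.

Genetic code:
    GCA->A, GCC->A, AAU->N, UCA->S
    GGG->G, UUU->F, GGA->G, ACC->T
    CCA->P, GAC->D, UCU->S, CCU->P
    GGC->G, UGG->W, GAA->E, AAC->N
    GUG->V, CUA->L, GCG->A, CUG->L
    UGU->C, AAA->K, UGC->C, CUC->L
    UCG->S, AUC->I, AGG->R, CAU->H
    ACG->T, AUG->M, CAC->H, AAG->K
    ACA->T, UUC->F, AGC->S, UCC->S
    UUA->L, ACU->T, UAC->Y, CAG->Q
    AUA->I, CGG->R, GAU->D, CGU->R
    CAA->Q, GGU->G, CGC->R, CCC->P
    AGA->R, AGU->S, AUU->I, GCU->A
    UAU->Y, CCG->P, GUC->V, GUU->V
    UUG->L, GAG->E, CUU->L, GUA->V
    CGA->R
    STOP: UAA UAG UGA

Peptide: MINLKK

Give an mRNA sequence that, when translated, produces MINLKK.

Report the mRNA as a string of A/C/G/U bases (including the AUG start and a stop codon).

Answer: mRNA: AUGAUUAAUUUGAAGAAGUGA

Derivation:
residue 1: M -> AUG (start codon)
residue 2: I codons sorted = AUA,AUC,AUU -> pick last = AUU
residue 3: N codons sorted = AAC,AAU -> pick last = AAU
residue 4: L codons sorted = CUA,CUC,CUG,CUU,UUA,UUG -> pick last = UUG
residue 5: K codons sorted = AAA,AAG -> pick last = AAG
residue 6: K codons sorted = AAA,AAG -> pick last = AAG
terminator: stop codons sorted = UAA,UAG,UGA -> pick last = UGA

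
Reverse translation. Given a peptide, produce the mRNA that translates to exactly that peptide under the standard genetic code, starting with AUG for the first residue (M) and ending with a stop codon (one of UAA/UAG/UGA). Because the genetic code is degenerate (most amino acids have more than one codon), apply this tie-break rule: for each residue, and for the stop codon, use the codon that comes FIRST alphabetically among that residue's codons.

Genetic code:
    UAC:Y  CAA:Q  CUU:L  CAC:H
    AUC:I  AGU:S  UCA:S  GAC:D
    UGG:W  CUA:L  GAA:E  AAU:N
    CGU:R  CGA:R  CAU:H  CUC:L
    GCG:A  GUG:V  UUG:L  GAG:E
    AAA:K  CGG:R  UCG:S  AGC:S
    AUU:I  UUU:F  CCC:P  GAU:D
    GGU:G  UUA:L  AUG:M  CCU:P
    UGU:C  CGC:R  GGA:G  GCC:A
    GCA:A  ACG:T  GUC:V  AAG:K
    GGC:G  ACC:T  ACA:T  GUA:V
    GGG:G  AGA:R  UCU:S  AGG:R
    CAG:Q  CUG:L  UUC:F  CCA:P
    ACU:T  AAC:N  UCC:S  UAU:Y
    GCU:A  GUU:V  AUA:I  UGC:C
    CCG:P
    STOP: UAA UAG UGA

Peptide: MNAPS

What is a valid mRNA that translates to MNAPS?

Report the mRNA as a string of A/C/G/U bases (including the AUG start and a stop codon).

Answer: mRNA: AUGAACGCACCAAGCUAA

Derivation:
residue 1: M -> AUG (start codon)
residue 2: N codons sorted = AAC,AAU -> pick first = AAC
residue 3: A codons sorted = GCA,GCC,GCG,GCU -> pick first = GCA
residue 4: P codons sorted = CCA,CCC,CCG,CCU -> pick first = CCA
residue 5: S codons sorted = AGC,AGU,UCA,UCC,UCG,UCU -> pick first = AGC
terminator: stop codons sorted = UAA,UAG,UGA -> pick first = UAA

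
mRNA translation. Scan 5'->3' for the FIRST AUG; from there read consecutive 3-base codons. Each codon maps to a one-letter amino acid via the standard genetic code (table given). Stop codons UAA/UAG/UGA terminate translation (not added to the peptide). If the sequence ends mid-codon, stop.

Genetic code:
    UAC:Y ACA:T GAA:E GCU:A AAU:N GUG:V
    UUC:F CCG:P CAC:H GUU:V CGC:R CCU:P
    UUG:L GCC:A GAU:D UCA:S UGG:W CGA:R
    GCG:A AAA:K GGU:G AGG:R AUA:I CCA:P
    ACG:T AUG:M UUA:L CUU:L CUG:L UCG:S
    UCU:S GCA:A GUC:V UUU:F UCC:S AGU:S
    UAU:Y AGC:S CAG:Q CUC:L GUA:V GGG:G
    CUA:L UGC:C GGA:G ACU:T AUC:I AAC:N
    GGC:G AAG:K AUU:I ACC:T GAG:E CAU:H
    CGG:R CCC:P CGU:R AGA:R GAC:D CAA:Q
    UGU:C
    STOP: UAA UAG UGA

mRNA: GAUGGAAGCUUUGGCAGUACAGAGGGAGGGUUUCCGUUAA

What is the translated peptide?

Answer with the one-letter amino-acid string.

start AUG at pos 1
pos 1: AUG -> M; peptide=M
pos 4: GAA -> E; peptide=ME
pos 7: GCU -> A; peptide=MEA
pos 10: UUG -> L; peptide=MEAL
pos 13: GCA -> A; peptide=MEALA
pos 16: GUA -> V; peptide=MEALAV
pos 19: CAG -> Q; peptide=MEALAVQ
pos 22: AGG -> R; peptide=MEALAVQR
pos 25: GAG -> E; peptide=MEALAVQRE
pos 28: GGU -> G; peptide=MEALAVQREG
pos 31: UUC -> F; peptide=MEALAVQREGF
pos 34: CGU -> R; peptide=MEALAVQREGFR
pos 37: UAA -> STOP

Answer: MEALAVQREGFR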